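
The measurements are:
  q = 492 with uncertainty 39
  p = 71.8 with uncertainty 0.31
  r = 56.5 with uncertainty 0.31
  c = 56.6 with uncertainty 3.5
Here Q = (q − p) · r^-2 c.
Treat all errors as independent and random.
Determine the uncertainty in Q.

Let u = q − p = 420. δu = √(δq² + δp²) = √(1520 + 0.0961) = 39.0, so δu/u = 0.0928.
Q is then a monomial in u, r, c:
δQ/Q = √((δu/u)² + (-2·δr/r)² + (1·δc/c)²) = √(0.00861 + 0.000120 + 0.00382) = 0.112
Q = 7.45, so δQ = 0.112 × 7.45 = 0.835.

0.835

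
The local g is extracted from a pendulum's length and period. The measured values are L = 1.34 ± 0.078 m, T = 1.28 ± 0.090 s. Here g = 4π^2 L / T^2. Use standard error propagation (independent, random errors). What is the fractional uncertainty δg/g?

Relative error in a monomial: (δg/g)² = Σ (nᵢ · δxᵢ/xᵢ)².
  (1·δL/L)² = (1×0.0582)² = 0.00339;  (-2·δT/T)² = (-2×0.0703)² = 0.0198
δg/g = √(0.0232) = 0.152

0.152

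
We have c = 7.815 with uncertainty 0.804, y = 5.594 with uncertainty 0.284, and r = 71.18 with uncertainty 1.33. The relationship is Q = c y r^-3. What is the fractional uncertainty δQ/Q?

For a monomial Q ∝ c, y, r^-3, fractional errors add in quadrature:
  (1·δc/c)² = (1×0.103)² = 0.0106;  (1·δy/y)² = (1×0.0508)² = 0.00258;  (-3·δr/r)² = (-3×0.0187)² = 0.00314
δQ/Q = √(0.0163) = 0.128

0.128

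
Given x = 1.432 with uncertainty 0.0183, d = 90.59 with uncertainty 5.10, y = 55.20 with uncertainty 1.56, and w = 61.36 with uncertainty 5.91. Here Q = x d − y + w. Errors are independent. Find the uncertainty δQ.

9.67

Let p = x·d = 129.7. δp/p = √((1·δx/x)² + (1·δd/d)²) = √(0.000163 + 0.00317) = 0.0577, so δp = 7.49.
Q = p − y + w: δQ = √(δp² + δy² + δw²) = √(56.1 + 2.43 + 34.9) = 9.67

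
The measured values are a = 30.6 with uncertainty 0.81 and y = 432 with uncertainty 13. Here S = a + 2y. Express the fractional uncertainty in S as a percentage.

2.91%

S is a linear combination, so absolute uncertainties add in quadrature:
  (δa)² = 0.656;  (2·δy)² = 676
δS = √(677) = 26.0
S = 895, so δS/S = 26.0/895 = 0.0291.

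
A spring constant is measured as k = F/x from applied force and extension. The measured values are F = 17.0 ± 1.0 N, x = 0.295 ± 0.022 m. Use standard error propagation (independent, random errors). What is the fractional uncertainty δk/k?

0.0950

Products/powers → add relative errors in quadrature, weighted by exponent:
  (1·δF/F)² = (1×0.0588)² = 0.00346;  (-1·δx/x)² = (-1×0.0746)² = 0.00556
δk/k = √(0.00902) = 0.0950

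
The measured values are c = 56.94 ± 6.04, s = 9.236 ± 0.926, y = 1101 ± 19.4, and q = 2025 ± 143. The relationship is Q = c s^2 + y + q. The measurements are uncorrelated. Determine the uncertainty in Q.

1110

Let p = c·s^2 = 4857. δp/p = √((1·δc/c)² + (2·δs/s)²) = √(0.0113 + 0.0402) = 0.227, so δp = 1100.
Q = p + y + q: δQ = √(δp² + δy² + δq²) = √(1.21e+06 + 376 + 20400) = 1110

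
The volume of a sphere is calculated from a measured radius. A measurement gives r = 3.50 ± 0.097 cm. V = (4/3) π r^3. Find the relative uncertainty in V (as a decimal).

0.0831

V is a product of powers, so relative uncertainties combine in quadrature:
  (3·δr/r)² = (3×0.0277)² = 0.00691
δV/V = √(0.00691) = 0.0831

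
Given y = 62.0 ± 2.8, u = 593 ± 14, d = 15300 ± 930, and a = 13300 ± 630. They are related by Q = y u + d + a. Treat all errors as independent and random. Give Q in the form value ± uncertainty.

65400 ± 2180

Let p = y·u = 36800. δp/p = √((1·δy/y)² + (1·δu/u)²) = √(0.00204 + 0.000557) = 0.0510, so δp = 1870.
Q = p + d + a: δQ = √(δp² + δd² + δa²) = √(3.51e+06 + 8.65e+05 + 3.97e+05) = 2180
Q = 65400.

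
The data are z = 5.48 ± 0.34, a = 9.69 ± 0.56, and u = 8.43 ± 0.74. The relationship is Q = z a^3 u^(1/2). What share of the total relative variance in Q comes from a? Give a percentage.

(δQ/Q)² = (1·δz/z)² + (3·δa/a)² + (½·δu/u)²
  z term: (1×0.0620)² = 0.00385
  a term: (3×0.0578)² = 0.0301
  u term: (0.5×0.0878)² = 0.00193
Total = 0.0358. Share from a = 0.0301/0.0358 = 0.839.

83.9%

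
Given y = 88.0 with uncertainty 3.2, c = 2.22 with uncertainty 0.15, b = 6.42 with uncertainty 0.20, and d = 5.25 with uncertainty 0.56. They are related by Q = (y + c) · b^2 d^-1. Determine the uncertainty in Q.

91.0

Let u = y + c = 90.2. δu = √(δy² + δc²) = √(10.2 + 0.0225) = 3.20, so δu/u = 0.0355.
Q is then a monomial in u, b, d:
δQ/Q = √((δu/u)² + (2·δb/b)² + (-1·δd/d)²) = √(0.00126 + 0.00388 + 0.0114) = 0.129
Q = 708, so δQ = 0.129 × 708 = 91.0.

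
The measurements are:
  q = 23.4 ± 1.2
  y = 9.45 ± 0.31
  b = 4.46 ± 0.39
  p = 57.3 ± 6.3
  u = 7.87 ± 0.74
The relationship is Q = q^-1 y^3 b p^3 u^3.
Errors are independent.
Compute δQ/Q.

Relative error in a monomial: (δQ/Q)² = Σ (nᵢ · δxᵢ/xᵢ)².
  (-1·δq/q)² = (-1×0.0513)² = 0.00263;  (3·δy/y)² = (3×0.0328)² = 0.00969;  (1·δb/b)² = (1×0.0874)² = 0.00765;  (3·δp/p)² = (3×0.110)² = 0.109;  (3·δu/u)² = (3×0.0940)² = 0.0796
δQ/Q = √(0.208) = 0.456

0.456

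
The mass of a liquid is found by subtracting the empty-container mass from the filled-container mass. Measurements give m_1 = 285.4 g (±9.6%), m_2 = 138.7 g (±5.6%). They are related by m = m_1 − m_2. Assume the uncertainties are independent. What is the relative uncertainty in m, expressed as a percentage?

19.4%

For a sum/difference, combine absolute errors in quadrature:
  (δm_1)² = 751;  (δm_2)² = 60.3
δm = √(811) = 28.5 g
m = 146.7 g, so δm/m = 28.5/146.7 = 0.194.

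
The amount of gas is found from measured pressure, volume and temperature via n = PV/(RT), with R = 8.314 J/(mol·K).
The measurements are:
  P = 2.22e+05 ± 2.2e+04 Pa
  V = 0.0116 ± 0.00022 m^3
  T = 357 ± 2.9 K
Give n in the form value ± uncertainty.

0.868 ± 0.0878 mol

Since n is a product/quotient, work with relative uncertainties:
  (1·δP/P)² = (1×0.0991)² = 0.00982;  (1·δV/V)² = (1×0.0190)² = 0.000360;  (-1·δT/T)² = (-1×0.00812)² = 6.6e-05
δn/n = √(0.0102) = 0.101
n = 0.868 mol, so δn = 0.101 × 0.868 = 0.0878 mol.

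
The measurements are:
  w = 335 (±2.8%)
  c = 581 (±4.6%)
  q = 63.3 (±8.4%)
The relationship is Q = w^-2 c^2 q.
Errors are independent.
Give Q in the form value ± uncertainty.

Relative error in a monomial: (δQ/Q)² = Σ (nᵢ · δxᵢ/xᵢ)².
  (-2·δw/w)² = (-2×0.0280)² = 0.00314;  (2·δc/c)² = (2×0.0460)² = 0.00846;  (1·δq/q)² = (1×0.0840)² = 0.00706
δQ/Q = √(0.0187) = 0.137
Q = 190, so δQ = 0.137 × 190 = 26.0.

190 ± 26.0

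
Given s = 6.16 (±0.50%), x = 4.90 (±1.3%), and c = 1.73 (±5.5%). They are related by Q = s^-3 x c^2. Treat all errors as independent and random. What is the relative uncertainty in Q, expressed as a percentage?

11.2%

Since Q is a product/quotient, work with relative uncertainties:
  (-3·δs/s)² = (-3×0.00500)² = 0.000225;  (1·δx/x)² = (1×0.0130)² = 0.000169;  (2·δc/c)² = (2×0.0550)² = 0.0121
δQ/Q = √(0.0125) = 0.112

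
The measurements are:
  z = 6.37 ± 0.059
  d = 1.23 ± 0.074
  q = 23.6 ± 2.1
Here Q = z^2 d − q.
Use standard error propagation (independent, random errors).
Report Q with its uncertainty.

26.3 ± 3.78

Let p = z^2·d = 49.9. δp/p = √((2·δz/z)² + (1·δd/d)²) = √(0.000343 + 0.00362) = 0.0629, so δp = 3.14.
Q = p − q: δQ = √(δp² + δq²) = √(9.87 + 4.41) = 3.78
Q = 26.3.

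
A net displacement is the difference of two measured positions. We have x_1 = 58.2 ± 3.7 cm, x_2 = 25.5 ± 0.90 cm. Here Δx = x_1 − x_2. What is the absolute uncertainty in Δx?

Absolute uncertainties add in quadrature for a linear combination:
  (δx_1)² = 13.7;  (δx_2)² = 0.810
δΔx = √(14.5) = 3.81 cm

3.81 cm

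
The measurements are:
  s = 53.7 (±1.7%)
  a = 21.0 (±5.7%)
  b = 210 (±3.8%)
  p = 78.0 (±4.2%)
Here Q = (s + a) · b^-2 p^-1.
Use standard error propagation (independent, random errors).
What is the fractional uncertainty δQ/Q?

Let u = s + a = 74.7. δu = √(δs² + δa²) = √(0.833 + 1.43) = 1.51, so δu/u = 0.0202.
Q is then a monomial in u, b, p:
δQ/Q = √((δu/u)² + (-2·δb/b)² + (-1·δp/p)²) = √(0.000406 + 0.00578 + 0.00176) = 0.0891

0.0891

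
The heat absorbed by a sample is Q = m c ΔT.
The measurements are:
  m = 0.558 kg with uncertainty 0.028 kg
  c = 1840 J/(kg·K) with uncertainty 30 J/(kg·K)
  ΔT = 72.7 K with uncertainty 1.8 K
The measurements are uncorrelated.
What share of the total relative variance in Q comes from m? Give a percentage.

74.1%

(δQ/Q)² = (1·δm/m)² + (1·δc/c)² + (1·δΔT/ΔT)²
  m term: (1×0.0502)² = 0.00252
  c term: (1×0.0163)² = 0.000266
  ΔT term: (1×0.0248)² = 0.000613
Total = 0.00340. Share from m = 0.00252/0.00340 = 0.741.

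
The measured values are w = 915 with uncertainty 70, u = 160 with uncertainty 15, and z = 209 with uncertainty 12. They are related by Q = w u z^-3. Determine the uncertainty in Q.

Q is a product of powers, so relative uncertainties combine in quadrature:
  (1·δw/w)² = (1×0.0765)² = 0.00585;  (1·δu/u)² = (1×0.0938)² = 0.00879;  (-3·δz/z)² = (-3×0.0574)² = 0.0297
δQ/Q = √(0.0443) = 0.211
Q = 0.0160, so δQ = 0.211 × 0.0160 = 0.00338.

0.00338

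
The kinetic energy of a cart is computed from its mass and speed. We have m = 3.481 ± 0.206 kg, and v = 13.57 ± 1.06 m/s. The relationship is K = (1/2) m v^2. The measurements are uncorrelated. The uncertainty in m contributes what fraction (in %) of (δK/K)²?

(δK/K)² = (1·δm/m)² + (2·δv/v)²
  m term: (1×0.0592)² = 0.00350
  v term: (2×0.0781)² = 0.0244
Total = 0.0279. Share from m = 0.00350/0.0279 = 0.125.

12.5%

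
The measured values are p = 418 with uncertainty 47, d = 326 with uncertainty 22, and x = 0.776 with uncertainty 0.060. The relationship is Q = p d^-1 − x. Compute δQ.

0.179

Let w = p·d^-1 = 1.28. δw/w = √((1·δp/p)² + (-1·δd/d)²) = √(0.0126 + 0.00455) = 0.131, so δw = 0.168.
Q = w − x: δQ = √(δw² + δx²) = √(0.0283 + 0.00360) = 0.179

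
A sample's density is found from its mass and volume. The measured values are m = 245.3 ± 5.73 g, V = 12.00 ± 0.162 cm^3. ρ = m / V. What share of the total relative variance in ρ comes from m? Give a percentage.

75.0%

(δρ/ρ)² = (1·δm/m)² + (-1·δV/V)²
  m term: (1×0.0234)² = 0.000546
  V term: (-1×0.0135)² = 0.000182
Total = 0.000728. Share from m = 0.000546/0.000728 = 0.750.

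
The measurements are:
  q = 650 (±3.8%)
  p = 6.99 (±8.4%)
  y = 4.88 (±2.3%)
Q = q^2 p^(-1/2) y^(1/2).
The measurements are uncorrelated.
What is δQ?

30900

Q is a product of powers, so relative uncertainties combine in quadrature:
  (2·δq/q)² = (2×0.0380)² = 0.00578;  (−½·δp/p)² = (-0.5×0.0840)² = 0.00176;  (½·δy/y)² = (0.5×0.0230)² = 0.000132
δQ/Q = √(0.00767) = 0.0876
Q = 3.53e+05, so δQ = 0.0876 × 3.53e+05 = 30900.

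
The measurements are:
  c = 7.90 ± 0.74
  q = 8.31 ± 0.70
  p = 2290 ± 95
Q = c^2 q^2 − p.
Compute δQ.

Let w = c^2·q^2 = 4310. δw/w = √((2·δc/c)² + (2·δq/q)²) = √(0.0351 + 0.0284) = 0.252, so δw = 1090.
Q = w − p: δQ = √(δw² + δp²) = √(1.18e+06 + 9020) = 1090

1090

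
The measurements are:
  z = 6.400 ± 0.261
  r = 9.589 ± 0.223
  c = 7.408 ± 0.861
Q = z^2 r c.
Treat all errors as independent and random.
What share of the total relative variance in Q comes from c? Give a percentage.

(δQ/Q)² = (2·δz/z)² + (1·δr/r)² + (1·δc/c)²
  z term: (2×0.0408)² = 0.00665
  r term: (1×0.0233)² = 0.000541
  c term: (1×0.116)² = 0.0135
Total = 0.0207. Share from c = 0.0135/0.0207 = 0.653.

65.3%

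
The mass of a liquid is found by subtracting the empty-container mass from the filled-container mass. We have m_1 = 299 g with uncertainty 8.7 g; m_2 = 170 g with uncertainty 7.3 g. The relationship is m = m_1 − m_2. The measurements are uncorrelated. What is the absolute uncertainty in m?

m is a linear combination, so absolute uncertainties add in quadrature:
  (δm_1)² = 75.7;  (δm_2)² = 53.3
δm = √(129) = 11.4 g

11.4 g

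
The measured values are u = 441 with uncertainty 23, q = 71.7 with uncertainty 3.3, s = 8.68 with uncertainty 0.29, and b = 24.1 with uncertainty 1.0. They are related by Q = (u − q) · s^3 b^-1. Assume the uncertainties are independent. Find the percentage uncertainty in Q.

Let w = u − q = 369. δw = √(δu² + δq²) = √(529 + 10.9) = 23.2, so δw/w = 0.0629.
Q is then a monomial in w, s, b:
δQ/Q = √((δw/w)² + (3·δs/s)² + (-1·δb/b)²) = √(0.00396 + 0.0100 + 0.00172) = 0.125

12.5%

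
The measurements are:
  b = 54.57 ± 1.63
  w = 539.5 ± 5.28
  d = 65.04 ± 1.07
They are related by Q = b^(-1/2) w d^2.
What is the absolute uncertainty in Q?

11600

Products/powers → add relative errors in quadrature, weighted by exponent:
  (−½·δb/b)² = (-0.5×0.0299)² = 0.000223;  (1·δw/w)² = (1×0.00979)² = 9.58e-05;  (2·δd/d)² = (2×0.0165)² = 0.00108
δQ/Q = √(0.00140) = 0.0374
Q = 308900, so δQ = 0.0374 × 308900 = 11600.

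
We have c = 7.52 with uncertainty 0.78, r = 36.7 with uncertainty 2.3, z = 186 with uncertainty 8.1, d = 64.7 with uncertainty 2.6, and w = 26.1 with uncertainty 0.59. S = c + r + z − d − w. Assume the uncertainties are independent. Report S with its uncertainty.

Each term contributes (cᵢ δxᵢ)² to (δS)²:
  (δc)² = 0.608;  (δr)² = 5.29;  (δz)² = 65.6;  (δd)² = 6.76;  (δw)² = 0.348
δS = √(78.6) = 8.87
S = 139.

139 ± 8.87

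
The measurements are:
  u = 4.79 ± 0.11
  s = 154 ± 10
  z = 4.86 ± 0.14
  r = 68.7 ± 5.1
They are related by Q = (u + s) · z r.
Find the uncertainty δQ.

5380

Let w = u + s = 159. δw = √(δu² + δs²) = √(0.0121 + 100) = 10.0, so δw/w = 0.0630.
Q is then a monomial in w, z, r:
δQ/Q = √((δw/w)² + (1·δz/z)² + (1·δr/r)²) = √(0.00397 + 0.000830 + 0.00551) = 0.102
Q = 53000, so δQ = 0.102 × 53000 = 5380.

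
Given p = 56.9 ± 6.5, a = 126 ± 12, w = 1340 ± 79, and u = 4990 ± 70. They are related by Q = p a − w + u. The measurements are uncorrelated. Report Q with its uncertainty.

Let h = p·a = 7170. δh/h = √((1·δp/p)² + (1·δa/a)²) = √(0.0130 + 0.00907) = 0.149, so δh = 1070.
Q = h − w + u: δQ = √(δh² + δw² + δu²) = √(1.14e+06 + 6240 + 4900) = 1070
Q = 10800.

10800 ± 1070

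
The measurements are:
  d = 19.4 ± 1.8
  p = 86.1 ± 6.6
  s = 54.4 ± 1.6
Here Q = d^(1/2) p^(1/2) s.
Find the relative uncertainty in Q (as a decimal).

Each factor contributes (exponent × relative error)² to (δQ/Q)²:
  (½·δd/d)² = (0.5×0.0928)² = 0.00215;  (½·δp/p)² = (0.5×0.0767)² = 0.00147;  (1·δs/s)² = (1×0.0294)² = 0.000865
δQ/Q = √(0.00449) = 0.0670

0.0670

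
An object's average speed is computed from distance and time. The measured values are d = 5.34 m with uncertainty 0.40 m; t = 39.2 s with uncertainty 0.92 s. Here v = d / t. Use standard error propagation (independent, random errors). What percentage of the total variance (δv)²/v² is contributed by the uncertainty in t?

(δv/v)² = (1·δd/d)² + (-1·δt/t)²
  d term: (1×0.0749)² = 0.00561
  t term: (-1×0.0235)² = 0.000551
Total = 0.00616. Share from t = 0.000551/0.00616 = 0.0894.

8.94%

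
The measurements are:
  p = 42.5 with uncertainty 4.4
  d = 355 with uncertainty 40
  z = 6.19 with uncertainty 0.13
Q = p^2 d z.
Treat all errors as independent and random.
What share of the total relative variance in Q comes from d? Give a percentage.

(δQ/Q)² = (2·δp/p)² + (1·δd/d)² + (1·δz/z)²
  p term: (2×0.104)² = 0.0429
  d term: (1×0.113)² = 0.0127
  z term: (1×0.0210)² = 0.000441
Total = 0.0560. Share from d = 0.0127/0.0560 = 0.227.

22.7%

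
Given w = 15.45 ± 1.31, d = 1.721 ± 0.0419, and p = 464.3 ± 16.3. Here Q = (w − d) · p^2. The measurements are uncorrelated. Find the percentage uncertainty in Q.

Let u = w − d = 13.73. δu = √(δw² + δd²) = √(1.72 + 0.00176) = 1.31, so δu/u = 0.0955.
Q is then a monomial in u, p:
δQ/Q = √((δu/u)² + (2·δp/p)²) = √(0.00911 + 0.00493) = 0.119

11.9%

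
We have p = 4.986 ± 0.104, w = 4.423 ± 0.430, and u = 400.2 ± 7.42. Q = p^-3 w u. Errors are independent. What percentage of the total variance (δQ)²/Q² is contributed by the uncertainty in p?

28.6%

(δQ/Q)² = (-3·δp/p)² + (1·δw/w)² + (1·δu/u)²
  p term: (-3×0.0209)² = 0.00392
  w term: (1×0.0972)² = 0.00945
  u term: (1×0.0185)² = 0.000344
Total = 0.0137. Share from p = 0.00392/0.0137 = 0.286.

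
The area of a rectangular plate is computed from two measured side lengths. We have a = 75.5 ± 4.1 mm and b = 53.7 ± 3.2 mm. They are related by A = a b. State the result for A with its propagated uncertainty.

4050 ± 327 mm^2

For a monomial A ∝ a, b, fractional errors add in quadrature:
  (1·δa/a)² = (1×0.0543)² = 0.00295;  (1·δb/b)² = (1×0.0596)² = 0.00355
δA/A = √(0.00650) = 0.0806
A = 4050 mm^2, so δA = 0.0806 × 4050 = 327 mm^2.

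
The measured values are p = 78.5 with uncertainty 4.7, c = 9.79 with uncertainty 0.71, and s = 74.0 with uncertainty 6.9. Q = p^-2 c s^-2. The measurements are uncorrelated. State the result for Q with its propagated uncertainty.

(2.90 ± 0.677) × 10^-7

Each factor contributes (exponent × relative error)² to (δQ/Q)²:
  (-2·δp/p)² = (-2×0.0599)² = 0.0143;  (1·δc/c)² = (1×0.0725)² = 0.00526;  (-2·δs/s)² = (-2×0.0932)² = 0.0348
δQ/Q = √(0.0544) = 0.233
Q = 2.9e-07, so δQ = 0.233 × 2.9e-07 = 6.77e-08.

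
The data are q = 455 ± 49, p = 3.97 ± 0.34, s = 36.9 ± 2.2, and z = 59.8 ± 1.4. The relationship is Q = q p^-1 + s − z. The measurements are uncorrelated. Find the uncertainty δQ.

Let w = q·p^-1 = 115. δw/w = √((1·δq/q)² + (-1·δp/p)²) = √(0.0116 + 0.00733) = 0.138, so δw = 15.8.
Q = w + s − z: δQ = √(δw² + δs² + δz²) = √(249 + 4.84 + 1.96) = 16.0

16.0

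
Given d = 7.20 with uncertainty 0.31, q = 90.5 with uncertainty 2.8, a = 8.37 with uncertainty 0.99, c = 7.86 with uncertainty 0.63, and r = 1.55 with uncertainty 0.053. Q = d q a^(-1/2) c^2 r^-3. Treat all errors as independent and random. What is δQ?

Products/powers → add relative errors in quadrature, weighted by exponent:
  (1·δd/d)² = (1×0.0431)² = 0.00185;  (1·δq/q)² = (1×0.0309)² = 0.000957;  (−½·δa/a)² = (-0.5×0.118)² = 0.00350;  (2·δc/c)² = (2×0.0802)² = 0.0257;  (-3·δr/r)² = (-3×0.0342)² = 0.0105
δQ/Q = √(0.0425) = 0.206
Q = 3740, so δQ = 0.206 × 3740 = 771.

771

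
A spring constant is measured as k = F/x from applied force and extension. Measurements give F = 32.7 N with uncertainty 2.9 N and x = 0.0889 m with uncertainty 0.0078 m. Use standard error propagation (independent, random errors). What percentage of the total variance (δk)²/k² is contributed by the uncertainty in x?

(δk/k)² = (1·δF/F)² + (-1·δx/x)²
  F term: (1×0.0887)² = 0.00787
  x term: (-1×0.0877)² = 0.00770
Total = 0.0156. Share from x = 0.00770/0.0156 = 0.495.

49.5%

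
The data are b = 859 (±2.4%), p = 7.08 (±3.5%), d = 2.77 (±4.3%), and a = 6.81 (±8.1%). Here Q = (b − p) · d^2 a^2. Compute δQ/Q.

0.185

Let u = b − p = 852. δu = √(δb² + δp²) = √(425 + 0.0614) = 20.6, so δu/u = 0.0242.
Q is then a monomial in u, d, a:
δQ/Q = √((δu/u)² + (2·δd/d)² + (2·δa/a)²) = √(0.000586 + 0.00740 + 0.0262) = 0.185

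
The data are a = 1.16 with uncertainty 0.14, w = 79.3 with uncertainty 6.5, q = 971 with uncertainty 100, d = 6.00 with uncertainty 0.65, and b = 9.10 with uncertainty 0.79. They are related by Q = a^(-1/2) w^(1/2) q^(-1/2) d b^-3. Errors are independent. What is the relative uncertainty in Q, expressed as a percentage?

Each factor contributes (exponent × relative error)² to (δQ/Q)²:
  (−½·δa/a)² = (-0.5×0.121)² = 0.00364;  (½·δw/w)² = (0.5×0.0820)² = 0.00168;  (−½·δq/q)² = (-0.5×0.103)² = 0.00265;  (1·δd/d)² = (1×0.108)² = 0.0117;  (-3·δb/b)² = (-3×0.0868)² = 0.0678
δQ/Q = √(0.0875) = 0.296

29.6%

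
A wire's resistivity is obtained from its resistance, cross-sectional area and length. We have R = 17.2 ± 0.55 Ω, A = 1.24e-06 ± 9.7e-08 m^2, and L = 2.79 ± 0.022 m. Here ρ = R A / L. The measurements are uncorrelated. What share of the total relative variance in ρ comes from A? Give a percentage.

(δρ/ρ)² = (1·δR/R)² + (1·δA/A)² + (-1·δL/L)²
  R term: (1×0.0320)² = 0.00102
  A term: (1×0.0782)² = 0.00612
  L term: (-1×0.00789)² = 6.22e-05
Total = 0.00720. Share from A = 0.00612/0.00720 = 0.849.

84.9%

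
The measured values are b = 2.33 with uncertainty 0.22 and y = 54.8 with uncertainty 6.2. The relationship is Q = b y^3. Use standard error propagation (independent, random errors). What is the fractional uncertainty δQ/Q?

Products/powers → add relative errors in quadrature, weighted by exponent:
  (1·δb/b)² = (1×0.0944)² = 0.00892;  (3·δy/y)² = (3×0.113)² = 0.115
δQ/Q = √(0.124) = 0.352

0.352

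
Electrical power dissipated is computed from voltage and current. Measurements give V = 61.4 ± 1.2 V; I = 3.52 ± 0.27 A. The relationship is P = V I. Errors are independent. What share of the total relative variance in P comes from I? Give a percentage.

(δP/P)² = (1·δV/V)² + (1·δI/I)²
  V term: (1×0.0195)² = 0.000382
  I term: (1×0.0767)² = 0.00588
Total = 0.00627. Share from I = 0.00588/0.00627 = 0.939.

93.9%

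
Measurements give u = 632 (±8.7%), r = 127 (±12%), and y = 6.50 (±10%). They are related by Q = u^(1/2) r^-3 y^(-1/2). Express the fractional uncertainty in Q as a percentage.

Since Q is a product/quotient, work with relative uncertainties:
  (½·δu/u)² = (0.5×0.0870)² = 0.00189;  (-3·δr/r)² = (-3×0.120)² = 0.130;  (−½·δy/y)² = (-0.5×0.100)² = 0.00250
δQ/Q = √(0.134) = 0.366

36.6%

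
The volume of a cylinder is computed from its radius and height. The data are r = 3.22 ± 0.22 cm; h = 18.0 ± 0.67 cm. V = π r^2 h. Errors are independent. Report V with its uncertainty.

For a monomial V ∝ r^2, h, fractional errors add in quadrature:
  (2·δr/r)² = (2×0.0683)² = 0.0187;  (1·δh/h)² = (1×0.0372)² = 0.00139
δV/V = √(0.0201) = 0.142
V = 586 cm^3, so δV = 0.142 × 586 = 83.0 cm^3.

586 ± 83.0 cm^3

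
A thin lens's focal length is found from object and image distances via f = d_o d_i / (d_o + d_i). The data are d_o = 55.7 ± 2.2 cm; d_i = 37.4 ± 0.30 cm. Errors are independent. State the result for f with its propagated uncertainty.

22.4 ± 0.371 cm

∂f/∂d_o = (d_i/(d_o+d_i))² = 0.161;  ∂f/∂d_i = (d_o/(d_o+d_i))² = 0.358
δf = √((∂f/∂d_o · δd_o)² + (∂f/∂d_i · δd_i)²) = √(0.126 + 0.0115) = 0.371 cm
f = 22.4 cm.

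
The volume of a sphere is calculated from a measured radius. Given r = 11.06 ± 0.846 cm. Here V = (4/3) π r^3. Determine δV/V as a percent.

V ∝ r^3, so δV/V = |3| · δr/r = 3 × 0.0765 = 0.229.

22.9%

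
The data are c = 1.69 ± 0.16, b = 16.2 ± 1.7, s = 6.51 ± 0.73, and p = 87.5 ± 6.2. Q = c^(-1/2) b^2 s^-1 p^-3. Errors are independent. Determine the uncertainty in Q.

Each factor contributes (exponent × relative error)² to (δQ/Q)²:
  (−½·δc/c)² = (-0.5×0.0947)² = 0.00224;  (2·δb/b)² = (2×0.105)² = 0.0440;  (-1·δs/s)² = (-1×0.112)² = 0.0126;  (-3·δp/p)² = (-3×0.0709)² = 0.0452
δQ/Q = √(0.104) = 0.323
Q = 4.63e-05, so δQ = 0.323 × 4.63e-05 = 1.49e-05.

1.49e-05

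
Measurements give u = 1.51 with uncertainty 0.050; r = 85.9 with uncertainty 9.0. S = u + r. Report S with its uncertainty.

Sums and differences: (δS)² = Σ (cᵢ δxᵢ)².
  (δu)² = 0.00250;  (δr)² = 81.0
δS = √(81.0) = 9.00
S = 87.4.

87.4 ± 9.00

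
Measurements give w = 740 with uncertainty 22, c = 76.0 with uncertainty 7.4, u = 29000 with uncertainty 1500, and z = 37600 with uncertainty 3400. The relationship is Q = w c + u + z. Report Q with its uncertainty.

Let p = w·c = 56200. δp/p = √((1·δw/w)² + (1·δc/c)²) = √(0.000884 + 0.00948) = 0.102, so δp = 5730.
Q = p + u + z: δQ = √(δp² + δu² + δz²) = √(3.28e+07 + 2.25e+06 + 1.16e+07) = 6830
Q = 1.23e+05.

(1.23 ± 0.0683) × 10^5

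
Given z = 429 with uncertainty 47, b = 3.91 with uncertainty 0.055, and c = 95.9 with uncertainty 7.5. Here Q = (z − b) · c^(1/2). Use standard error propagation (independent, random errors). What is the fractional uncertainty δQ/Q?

0.117

Let u = z − b = 425. δu = √(δz² + δb²) = √(2210 + 0.00302) = 47.0, so δu/u = 0.111.
Q is then a monomial in u, c:
δQ/Q = √((δu/u)² + (½·δc/c)²) = √(0.0122 + 0.00153) = 0.117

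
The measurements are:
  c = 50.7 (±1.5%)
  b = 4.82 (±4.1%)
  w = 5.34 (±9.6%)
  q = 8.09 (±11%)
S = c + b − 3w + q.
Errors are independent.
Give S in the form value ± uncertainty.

Absolute uncertainties add in quadrature for a linear combination:
  (δc)² = 0.578;  (δb)² = 0.0391;  (3·δw)² = 2.37;  (δq)² = 0.792
δS = √(3.77) = 1.94
S = 47.6.

47.6 ± 1.94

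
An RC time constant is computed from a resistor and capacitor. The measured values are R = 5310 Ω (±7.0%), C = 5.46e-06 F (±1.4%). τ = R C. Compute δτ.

Products/powers → add relative errors in quadrature, weighted by exponent:
  (1·δR/R)² = (1×0.0700)² = 0.00490;  (1·δC/C)² = (1×0.0140)² = 0.000196
δτ/τ = √(0.00510) = 0.0714
τ = 0.0290 s, so δτ = 0.0714 × 0.0290 = 0.00207 s.

0.00207 s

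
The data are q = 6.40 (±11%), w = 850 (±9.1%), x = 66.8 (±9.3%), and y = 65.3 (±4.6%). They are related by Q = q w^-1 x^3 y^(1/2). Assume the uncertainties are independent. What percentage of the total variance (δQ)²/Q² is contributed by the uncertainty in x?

(δQ/Q)² = (1·δq/q)² + (-1·δw/w)² + (3·δx/x)² + (½·δy/y)²
  q term: (1×0.110)² = 0.0121
  w term: (-1×0.0910)² = 0.00828
  x term: (3×0.0930)² = 0.0778
  y term: (0.5×0.0460)² = 0.000529
Total = 0.0988. Share from x = 0.0778/0.0988 = 0.788.

78.8%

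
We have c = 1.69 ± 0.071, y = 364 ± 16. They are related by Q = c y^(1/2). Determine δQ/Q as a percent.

4.74%

Products/powers → add relative errors in quadrature, weighted by exponent:
  (1·δc/c)² = (1×0.0420)² = 0.00176;  (½·δy/y)² = (0.5×0.0440)² = 0.000483
δQ/Q = √(0.00225) = 0.0474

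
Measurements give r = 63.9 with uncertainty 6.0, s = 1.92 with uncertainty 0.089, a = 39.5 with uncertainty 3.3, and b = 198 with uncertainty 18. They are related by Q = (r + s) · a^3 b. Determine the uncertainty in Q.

2.26e+08

Let u = r + s = 65.8. δu = √(δr² + δs²) = √(36.0 + 0.00792) = 6.00, so δu/u = 0.0912.
Q is then a monomial in u, a, b:
δQ/Q = √((δu/u)² + (3·δa/a)² + (1·δb/b)²) = √(0.00831 + 0.0628 + 0.00826) = 0.282
Q = 8.03e+08, so δQ = 0.282 × 8.03e+08 = 2.26e+08.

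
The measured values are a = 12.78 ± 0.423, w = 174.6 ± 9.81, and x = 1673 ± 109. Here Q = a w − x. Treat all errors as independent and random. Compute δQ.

182

Let p = a·w = 2231. δp/p = √((1·δa/a)² + (1·δw/w)²) = √(0.00110 + 0.00316) = 0.0652, so δp = 146.
Q = p − x: δQ = √(δp² + δx²) = √(21200 + 11900) = 182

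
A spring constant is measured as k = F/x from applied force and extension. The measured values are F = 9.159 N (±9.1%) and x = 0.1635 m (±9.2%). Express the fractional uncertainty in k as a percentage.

Products/powers → add relative errors in quadrature, weighted by exponent:
  (1·δF/F)² = (1×0.0910)² = 0.00828;  (-1·δx/x)² = (-1×0.0920)² = 0.00846
δk/k = √(0.0167) = 0.129

12.9%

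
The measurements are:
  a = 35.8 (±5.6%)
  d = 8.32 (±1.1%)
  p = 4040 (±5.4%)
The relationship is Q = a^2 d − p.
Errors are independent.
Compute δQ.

1220

Let w = a^2·d = 10700. δw/w = √((2·δa/a)² + (1·δd/d)²) = √(0.0125 + 0.000121) = 0.113, so δw = 1200.
Q = w − p: δQ = √(δw² + δp²) = √(1.44e+06 + 47600) = 1220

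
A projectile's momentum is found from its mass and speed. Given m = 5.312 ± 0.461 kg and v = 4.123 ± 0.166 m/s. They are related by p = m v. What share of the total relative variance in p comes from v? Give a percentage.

(δp/p)² = (1·δm/m)² + (1·δv/v)²
  m term: (1×0.0868)² = 0.00753
  v term: (1×0.0403)² = 0.00162
Total = 0.00915. Share from v = 0.00162/0.00915 = 0.177.

17.7%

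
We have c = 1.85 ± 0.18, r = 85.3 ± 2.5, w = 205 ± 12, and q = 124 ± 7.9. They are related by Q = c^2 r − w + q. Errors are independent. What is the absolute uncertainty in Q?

59.2

Let p = c^2·r = 292. δp/p = √((2·δc/c)² + (1·δr/r)²) = √(0.0379 + 0.000859) = 0.197, so δp = 57.5.
Q = p − w + q: δQ = √(δp² + δw² + δq²) = √(3300 + 144 + 62.4) = 59.2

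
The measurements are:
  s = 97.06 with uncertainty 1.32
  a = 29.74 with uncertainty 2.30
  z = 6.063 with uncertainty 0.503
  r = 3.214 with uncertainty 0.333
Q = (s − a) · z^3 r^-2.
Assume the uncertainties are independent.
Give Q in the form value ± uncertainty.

Let u = s − a = 67.32. δu = √(δs² + δa²) = √(1.74 + 5.29) = 2.65, so δu/u = 0.0394.
Q is then a monomial in u, z, r:
δQ/Q = √((δu/u)² + (3·δz/z)² + (-2·δr/r)²) = √(0.00155 + 0.0619 + 0.0429) = 0.326
Q = 1452, so δQ = 0.326 × 1452 = 474.

1452 ± 474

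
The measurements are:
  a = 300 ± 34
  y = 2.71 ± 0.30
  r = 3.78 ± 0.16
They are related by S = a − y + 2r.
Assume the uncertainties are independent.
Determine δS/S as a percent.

For a sum/difference, combine absolute errors in quadrature:
  (δa)² = 1160;  (δy)² = 0.0900;  (2·δr)² = 0.102
δS = √(1160) = 34.0
S = 305, so δS/S = 34.0/305 = 0.112.

11.2%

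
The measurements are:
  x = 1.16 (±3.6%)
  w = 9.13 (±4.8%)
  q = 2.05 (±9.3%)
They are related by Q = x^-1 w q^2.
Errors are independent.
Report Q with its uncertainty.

For a monomial Q ∝ x^-1, w, q^2, fractional errors add in quadrature:
  (-1·δx/x)² = (-1×0.0360)² = 0.00130;  (1·δw/w)² = (1×0.0480)² = 0.00230;  (2·δq/q)² = (2×0.0930)² = 0.0346
δQ/Q = √(0.0382) = 0.195
Q = 33.1, so δQ = 0.195 × 33.1 = 6.46.

33.1 ± 6.46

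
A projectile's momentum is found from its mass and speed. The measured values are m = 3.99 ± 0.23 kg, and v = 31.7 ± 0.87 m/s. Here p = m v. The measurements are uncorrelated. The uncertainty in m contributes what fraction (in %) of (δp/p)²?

81.5%

(δp/p)² = (1·δm/m)² + (1·δv/v)²
  m term: (1×0.0576)² = 0.00332
  v term: (1×0.0274)² = 0.000753
Total = 0.00408. Share from m = 0.00332/0.00408 = 0.815.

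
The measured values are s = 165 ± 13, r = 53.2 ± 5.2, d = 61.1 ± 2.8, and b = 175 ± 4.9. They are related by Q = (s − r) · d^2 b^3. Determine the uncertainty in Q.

3.95e+11

Let u = s − r = 112. δu = √(δs² + δr²) = √(169 + 27.0) = 14.0, so δu/u = 0.125.
Q is then a monomial in u, d, b:
δQ/Q = √((δu/u)² + (2·δd/d)² + (3·δb/b)²) = √(0.0157 + 0.00840 + 0.00706) = 0.176
Q = 2.24e+12, so δQ = 0.176 × 2.24e+12 = 3.95e+11.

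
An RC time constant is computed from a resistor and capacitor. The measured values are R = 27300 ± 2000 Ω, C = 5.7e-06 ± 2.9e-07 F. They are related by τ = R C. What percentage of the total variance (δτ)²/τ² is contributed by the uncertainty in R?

(δτ/τ)² = (1·δR/R)² + (1·δC/C)²
  R term: (1×0.0733)² = 0.00537
  C term: (1×0.0509)² = 0.00259
Total = 0.00796. Share from R = 0.00537/0.00796 = 0.675.

67.5%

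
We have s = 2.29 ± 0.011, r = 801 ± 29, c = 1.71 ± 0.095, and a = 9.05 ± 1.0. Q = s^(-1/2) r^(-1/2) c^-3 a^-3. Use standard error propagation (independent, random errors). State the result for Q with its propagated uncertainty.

(6.30 ± 2.34) × 10^-6

Products/powers → add relative errors in quadrature, weighted by exponent:
  (−½·δs/s)² = (-0.5×0.00480)² = 5.77e-06;  (−½·δr/r)² = (-0.5×0.0362)² = 0.000328;  (-3·δc/c)² = (-3×0.0556)² = 0.0278;  (-3·δa/a)² = (-3×0.110)² = 0.110
δQ/Q = √(0.138) = 0.371
Q = 6.3e-06, so δQ = 0.371 × 6.3e-06 = 2.34e-06.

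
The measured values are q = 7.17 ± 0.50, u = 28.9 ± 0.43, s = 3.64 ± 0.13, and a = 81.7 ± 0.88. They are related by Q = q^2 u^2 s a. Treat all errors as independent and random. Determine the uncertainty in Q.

1.88e+06

For a monomial Q ∝ q^2, u^2, s, a, fractional errors add in quadrature:
  (2·δq/q)² = (2×0.0697)² = 0.0195;  (2·δu/u)² = (2×0.0149)² = 0.000886;  (1·δs/s)² = (1×0.0357)² = 0.00128;  (1·δa/a)² = (1×0.0108)² = 0.000116
δQ/Q = √(0.0217) = 0.147
Q = 1.28e+07, so δQ = 0.147 × 1.28e+07 = 1.88e+06.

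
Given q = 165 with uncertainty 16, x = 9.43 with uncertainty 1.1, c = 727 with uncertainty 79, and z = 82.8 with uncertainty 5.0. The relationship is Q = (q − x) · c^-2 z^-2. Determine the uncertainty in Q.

1.16e-08

Let u = q − x = 156. δu = √(δq² + δx²) = √(256 + 1.21) = 16.0, so δu/u = 0.103.
Q is then a monomial in u, c, z:
δQ/Q = √((δu/u)² + (-2·δc/c)² + (-2·δz/z)²) = √(0.0106 + 0.0472 + 0.0146) = 0.269
Q = 4.29e-08, so δQ = 0.269 × 4.29e-08 = 1.16e-08.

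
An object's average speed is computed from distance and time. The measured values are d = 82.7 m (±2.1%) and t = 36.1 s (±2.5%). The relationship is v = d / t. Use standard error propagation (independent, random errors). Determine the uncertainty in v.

0.0748 m/s

Since v is a product/quotient, work with relative uncertainties:
  (1·δd/d)² = (1×0.0210)² = 0.000441;  (-1·δt/t)² = (-1×0.0250)² = 0.000625
δv/v = √(0.00107) = 0.0326
v = 2.29 m/s, so δv = 0.0326 × 2.29 = 0.0748 m/s.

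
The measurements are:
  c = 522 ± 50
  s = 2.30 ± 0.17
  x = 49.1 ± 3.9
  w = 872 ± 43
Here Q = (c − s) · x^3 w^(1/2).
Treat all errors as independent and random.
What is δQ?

Let u = c − s = 520. δu = √(δc² + δs²) = √(2500 + 0.0289) = 50.0, so δu/u = 0.0962.
Q is then a monomial in u, x, w:
δQ/Q = √((δu/u)² + (3·δx/x)² + (½·δw/w)²) = √(0.00926 + 0.0568 + 0.000608) = 0.258
Q = 1.82e+09, so δQ = 0.258 × 1.82e+09 = 4.69e+08.

4.69e+08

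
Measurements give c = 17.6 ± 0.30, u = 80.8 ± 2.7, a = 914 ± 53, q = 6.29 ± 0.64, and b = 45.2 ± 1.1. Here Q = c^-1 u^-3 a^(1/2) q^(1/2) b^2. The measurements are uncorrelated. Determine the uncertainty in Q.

0.00212

Q is a product of powers, so relative uncertainties combine in quadrature:
  (-1·δc/c)² = (-1×0.0170)² = 0.000291;  (-3·δu/u)² = (-3×0.0334)² = 0.0100;  (½·δa/a)² = (0.5×0.0580)² = 0.000841;  (½·δq/q)² = (0.5×0.102)² = 0.00259;  (2·δb/b)² = (2×0.0243)² = 0.00237
δQ/Q = √(0.0161) = 0.127
Q = 0.0167, so δQ = 0.127 × 0.0167 = 0.00212.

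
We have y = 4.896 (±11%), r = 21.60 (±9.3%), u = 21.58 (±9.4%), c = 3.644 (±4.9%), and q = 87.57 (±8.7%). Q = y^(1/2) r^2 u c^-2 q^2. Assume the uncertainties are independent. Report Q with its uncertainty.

Q is a product of powers, so relative uncertainties combine in quadrature:
  (½·δy/y)² = (0.5×0.110)² = 0.00303;  (2·δr/r)² = (2×0.0930)² = 0.0346;  (1·δu/u)² = (1×0.0940)² = 0.00884;  (-2·δc/c)² = (-2×0.0490)² = 0.00960;  (2·δq/q)² = (2×0.0870)² = 0.0303
δQ/Q = √(0.0863) = 0.294
Q = 1.287e+07, so δQ = 0.294 × 1.287e+07 = 3.78e+06.

(1.287 ± 0.378) × 10^7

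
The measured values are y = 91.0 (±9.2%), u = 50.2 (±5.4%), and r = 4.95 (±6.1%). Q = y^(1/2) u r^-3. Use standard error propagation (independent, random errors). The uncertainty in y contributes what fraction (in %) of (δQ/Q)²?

5.49%

(δQ/Q)² = (½·δy/y)² + (1·δu/u)² + (-3·δr/r)²
  y term: (0.5×0.0920)² = 0.00212
  u term: (1×0.0540)² = 0.00292
  r term: (-3×0.0610)² = 0.0335
Total = 0.0385. Share from y = 0.00212/0.0385 = 0.0549.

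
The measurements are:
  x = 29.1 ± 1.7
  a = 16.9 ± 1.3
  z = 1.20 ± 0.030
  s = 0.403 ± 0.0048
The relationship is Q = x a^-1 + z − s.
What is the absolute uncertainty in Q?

0.169

Let p = x·a^-1 = 1.72. δp/p = √((1·δx/x)² + (-1·δa/a)²) = √(0.00341 + 0.00592) = 0.0966, so δp = 0.166.
Q = p + z − s: δQ = √(δp² + δz² + δs²) = √(0.0277 + 0.000900 + 2.3e-05) = 0.169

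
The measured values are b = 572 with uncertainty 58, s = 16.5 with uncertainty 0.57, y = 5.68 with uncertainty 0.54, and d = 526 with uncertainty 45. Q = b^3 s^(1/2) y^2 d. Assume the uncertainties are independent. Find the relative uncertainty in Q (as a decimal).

Since Q is a product/quotient, work with relative uncertainties:
  (3·δb/b)² = (3×0.101)² = 0.0925;  (½·δs/s)² = (0.5×0.0345)² = 0.000298;  (2·δy/y)² = (2×0.0951)² = 0.0362;  (1·δd/d)² = (1×0.0856)² = 0.00732
δQ/Q = √(0.136) = 0.369

0.369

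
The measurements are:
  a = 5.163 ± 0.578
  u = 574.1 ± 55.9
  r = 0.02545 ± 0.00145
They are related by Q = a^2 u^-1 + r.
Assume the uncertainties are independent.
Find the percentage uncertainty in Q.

15.9%

Let p = a^2·u^-1 = 0.04643. δp/p = √((2·δa/a)² + (-1·δu/u)²) = √(0.0501 + 0.00948) = 0.244, so δp = 0.0113.
Q = p + r: δQ = √(δp² + δr²) = √(0.000129 + 2.1e-06) = 0.0114
Q = 0.07188, so δQ/Q = 0.0114/0.07188 = 0.159.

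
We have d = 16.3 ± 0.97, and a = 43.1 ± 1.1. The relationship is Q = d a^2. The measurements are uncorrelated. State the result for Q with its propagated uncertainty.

For a monomial Q ∝ d, a^2, fractional errors add in quadrature:
  (1·δd/d)² = (1×0.0595)² = 0.00354;  (2·δa/a)² = (2×0.0255)² = 0.00261
δQ/Q = √(0.00615) = 0.0784
Q = 30300, so δQ = 0.0784 × 30300 = 2370.

30300 ± 2370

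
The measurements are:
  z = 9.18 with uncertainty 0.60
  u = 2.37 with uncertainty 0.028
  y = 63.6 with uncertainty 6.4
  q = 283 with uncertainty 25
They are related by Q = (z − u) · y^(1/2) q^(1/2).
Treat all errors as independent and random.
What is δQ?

101

Let w = z − u = 6.81. δw = √(δz² + δu²) = √(0.360 + 0.000784) = 0.601, so δw/w = 0.0882.
Q is then a monomial in w, y, q:
δQ/Q = √((δw/w)² + (½·δy/y)² + (½·δq/q)²) = √(0.00778 + 0.00253 + 0.00195) = 0.111
Q = 914, so δQ = 0.111 × 914 = 101.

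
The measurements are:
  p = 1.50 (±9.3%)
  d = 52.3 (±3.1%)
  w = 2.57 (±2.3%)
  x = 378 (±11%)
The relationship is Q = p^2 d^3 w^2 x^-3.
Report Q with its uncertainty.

Products/powers → add relative errors in quadrature, weighted by exponent:
  (2·δp/p)² = (2×0.0930)² = 0.0346;  (3·δd/d)² = (3×0.0310)² = 0.00865;  (2·δw/w)² = (2×0.0230)² = 0.00212;  (-3·δx/x)² = (-3×0.110)² = 0.109
δQ/Q = √(0.154) = 0.393
Q = 0.0394, so δQ = 0.393 × 0.0394 = 0.0155.

0.0394 ± 0.0155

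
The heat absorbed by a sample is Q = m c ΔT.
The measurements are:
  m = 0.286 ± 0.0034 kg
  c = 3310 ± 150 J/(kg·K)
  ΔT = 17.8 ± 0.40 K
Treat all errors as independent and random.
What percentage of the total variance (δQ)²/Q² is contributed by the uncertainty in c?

76.1%

(δQ/Q)² = (1·δm/m)² + (1·δc/c)² + (1·δΔT/ΔT)²
  m term: (1×0.0119)² = 0.000141
  c term: (1×0.0453)² = 0.00205
  ΔT term: (1×0.0225)² = 0.000505
Total = 0.00270. Share from c = 0.00205/0.00270 = 0.761.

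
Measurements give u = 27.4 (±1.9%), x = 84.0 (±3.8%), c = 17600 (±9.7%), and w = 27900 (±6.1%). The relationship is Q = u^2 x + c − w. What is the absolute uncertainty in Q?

4160

Let p = u^2·x = 63100. δp/p = √((2·δu/u)² + (1·δx/x)²) = √(0.00144 + 0.00144) = 0.0537, so δp = 3390.
Q = p + c − w: δQ = √(δp² + δc² + δw²) = √(1.15e+07 + 2.91e+06 + 2.9e+06) = 4160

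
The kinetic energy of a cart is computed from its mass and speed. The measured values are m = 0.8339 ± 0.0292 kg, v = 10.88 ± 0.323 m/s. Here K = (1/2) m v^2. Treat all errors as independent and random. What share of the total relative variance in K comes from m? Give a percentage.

(δK/K)² = (1·δm/m)² + (2·δv/v)²
  m term: (1×0.0350)² = 0.00123
  v term: (2×0.0297)² = 0.00353
Total = 0.00475. Share from m = 0.00123/0.00475 = 0.258.

25.8%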